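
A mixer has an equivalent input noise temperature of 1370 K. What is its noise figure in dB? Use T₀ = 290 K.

F = 1 + T_e/T₀ = 1 + 1370/290 = 5.72414
NF = 10 log₁₀(5.72414) = 7.58 dB

7.58 dB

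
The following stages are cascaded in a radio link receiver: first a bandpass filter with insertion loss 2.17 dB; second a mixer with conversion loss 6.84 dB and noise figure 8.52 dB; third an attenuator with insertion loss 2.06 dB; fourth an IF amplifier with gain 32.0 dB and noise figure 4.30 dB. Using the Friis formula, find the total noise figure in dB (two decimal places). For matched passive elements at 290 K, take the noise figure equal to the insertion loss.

15.82 dB

Convert to linear (a loss of L dB is a gain of −L dB): F_i = 10^(NF_i/10), G_i = 10^(G_i,dB/10)
  Stage 1: F_1 = 10^(2.17/10) = 1.648, G_1 = 10^(−2.17/10) = 0.6067
  Stage 2: F_2 = 10^(8.52/10) = 7.112, G_2 = 10^(−6.84/10) = 0.2070
  Stage 3: F_3 = 10^(2.06/10) = 1.607, G_3 = 10^(−2.06/10) = 0.6223
  Stage 4: F_4 = 10^(4.30/10) = 2.692, G_4 = 10^(32.0/10) = 1585
Friis cascade:
  F = 1.648 + (7.112 − 1)/0.6067 + (1.607 − 1)/0.1256 + (2.692 − 1)/0.07816 = 38.20
NF = 10 log₁₀(38.20) = 15.82 dB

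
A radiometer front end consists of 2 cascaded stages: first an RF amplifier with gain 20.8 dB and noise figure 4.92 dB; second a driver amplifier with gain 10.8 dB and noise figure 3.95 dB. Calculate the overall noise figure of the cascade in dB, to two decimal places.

4.94 dB

Convert to linear (a loss of L dB is a gain of −L dB): F_i = 10^(NF_i/10), G_i = 10^(G_i,dB/10)
  Stage 1: F_1 = 10^(4.92/10) = 3.105, G_1 = 10^(20.8/10) = 120.2
  Stage 2: F_2 = 10^(3.95/10) = 2.483, G_2 = 10^(10.8/10) = 12.02
Friis cascade:
  F = 3.105 + (2.483 − 1)/120.2 = 3.117
NF = 10 log₁₀(3.117) = 4.94 dB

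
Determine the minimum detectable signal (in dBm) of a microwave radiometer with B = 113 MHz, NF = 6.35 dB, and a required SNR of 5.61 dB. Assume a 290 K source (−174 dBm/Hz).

−81.5 dBm

Sensitivity = −174 + 10 log₁₀(B) + NF + SNR_min
= −174 + 80.53 + 6.35 + 5.61
= −81.51 dBm → −81.5 dBm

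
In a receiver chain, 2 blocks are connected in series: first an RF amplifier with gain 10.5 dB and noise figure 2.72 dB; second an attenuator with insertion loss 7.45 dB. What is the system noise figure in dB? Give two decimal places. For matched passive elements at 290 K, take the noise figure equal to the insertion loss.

Convert to linear (a loss of L dB is a gain of −L dB): F_i = 10^(NF_i/10), G_i = 10^(G_i,dB/10)
  Stage 1: F_1 = 10^(2.72/10) = 1.871, G_1 = 10^(10.5/10) = 11.22
  Stage 2: F_2 = 10^(7.45/10) = 5.559, G_2 = 10^(−7.45/10) = 0.1799
Friis cascade:
  F = 1.871 + (5.559 − 1)/11.22 = 2.277
NF = 10 log₁₀(2.277) = 3.57 dB

3.57 dB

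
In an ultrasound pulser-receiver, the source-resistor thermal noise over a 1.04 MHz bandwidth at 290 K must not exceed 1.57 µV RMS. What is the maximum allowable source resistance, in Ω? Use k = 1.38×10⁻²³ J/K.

Johnson–Nyquist: V_n = √(4kTRB) ⇒ R = V_n² / (4kTB)
4kTB = 4 × 1.38×10⁻²³ × 290 × 1.04×10⁶ = 1.66×10⁻¹⁴
R = (1.57×10⁻⁶)² / 1.66×10⁻¹⁴ = 1.48×10² Ω = 148 Ω

148 Ω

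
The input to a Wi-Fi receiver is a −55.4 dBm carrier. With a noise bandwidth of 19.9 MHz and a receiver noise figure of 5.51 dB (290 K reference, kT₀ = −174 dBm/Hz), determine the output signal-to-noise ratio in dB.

Noise floor: N = −174 + 10 log₁₀(B) + NF
10 log₁₀(1.99×10⁷) = 72.99 dB
N = −174 + 72.99 + 5.51 = −95.50 dBm
SNR = P_sig − N = −55.4 − (−95.50) = 40.10 dB → 40.1 dB

40.1 dB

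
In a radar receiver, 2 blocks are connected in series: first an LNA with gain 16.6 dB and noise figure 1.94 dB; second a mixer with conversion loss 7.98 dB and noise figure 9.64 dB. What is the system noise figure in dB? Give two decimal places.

Convert to linear (a loss of L dB is a gain of −L dB): F_i = 10^(NF_i/10), G_i = 10^(G_i,dB/10)
  Stage 1: F_1 = 10^(1.94/10) = 1.563, G_1 = 10^(16.6/10) = 45.71
  Stage 2: F_2 = 10^(9.64/10) = 9.204, G_2 = 10^(−7.98/10) = 0.1592
Friis cascade:
  F = 1.563 + (9.204 − 1)/45.71 = 1.743
NF = 10 log₁₀(1.743) = 2.41 dB

2.41 dB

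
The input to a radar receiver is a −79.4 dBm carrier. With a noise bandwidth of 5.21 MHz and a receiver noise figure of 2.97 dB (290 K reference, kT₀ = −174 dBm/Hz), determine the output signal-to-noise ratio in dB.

24.5 dB

Noise floor: N = −174 + 10 log₁₀(B) + NF
10 log₁₀(5.21×10⁶) = 67.17 dB
N = −174 + 67.17 + 2.97 = −103.86 dBm
SNR = P_sig − N = −79.4 − (−103.86) = 24.46 dB → 24.5 dB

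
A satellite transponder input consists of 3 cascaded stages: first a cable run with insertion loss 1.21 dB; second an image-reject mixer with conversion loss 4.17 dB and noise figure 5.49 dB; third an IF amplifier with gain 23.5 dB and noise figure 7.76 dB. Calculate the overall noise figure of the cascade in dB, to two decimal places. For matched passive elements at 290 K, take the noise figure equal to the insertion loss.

Convert to linear (a loss of L dB is a gain of −L dB): F_i = 10^(NF_i/10), G_i = 10^(G_i,dB/10)
  Stage 1: F_1 = 10^(1.21/10) = 1.321, G_1 = 10^(−1.21/10) = 0.7568
  Stage 2: F_2 = 10^(5.49/10) = 3.540, G_2 = 10^(−4.17/10) = 0.3828
  Stage 3: F_3 = 10^(7.76/10) = 5.970, G_3 = 10^(23.5/10) = 223.9
Friis cascade:
  F = 1.321 + (3.540 − 1)/0.7568 + (5.970 − 1)/0.2897 = 21.83
NF = 10 log₁₀(21.83) = 13.39 dB

13.39 dB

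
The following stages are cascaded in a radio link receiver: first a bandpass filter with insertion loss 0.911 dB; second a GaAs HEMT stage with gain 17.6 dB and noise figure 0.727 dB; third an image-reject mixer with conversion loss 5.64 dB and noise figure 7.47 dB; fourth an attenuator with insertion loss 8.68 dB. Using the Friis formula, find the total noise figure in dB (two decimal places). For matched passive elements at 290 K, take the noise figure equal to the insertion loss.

3.13 dB

Convert to linear (a loss of L dB is a gain of −L dB): F_i = 10^(NF_i/10), G_i = 10^(G_i,dB/10)
  Stage 1: F_1 = 10^(0.911/10) = 1.233, G_1 = 10^(−0.911/10) = 0.8108
  Stage 2: F_2 = 10^(0.727/10) = 1.182, G_2 = 10^(17.6/10) = 57.54
  Stage 3: F_3 = 10^(7.47/10) = 5.585, G_3 = 10^(−5.64/10) = 0.2729
  Stage 4: F_4 = 10^(8.68/10) = 7.379, G_4 = 10^(−8.68/10) = 0.1355
Friis cascade:
  F = 1.233 + (1.182 − 1)/0.8108 + (5.585 − 1)/46.66 + (7.379 − 1)/12.73 = 2.057
NF = 10 log₁₀(2.057) = 3.13 dB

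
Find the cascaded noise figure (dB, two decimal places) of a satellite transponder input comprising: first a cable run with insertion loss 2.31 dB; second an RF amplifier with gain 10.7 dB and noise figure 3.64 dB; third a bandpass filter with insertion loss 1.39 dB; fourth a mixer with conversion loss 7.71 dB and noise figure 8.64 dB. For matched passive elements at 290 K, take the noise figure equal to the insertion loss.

7.20 dB

Convert to linear (a loss of L dB is a gain of −L dB): F_i = 10^(NF_i/10), G_i = 10^(G_i,dB/10)
  Stage 1: F_1 = 10^(2.31/10) = 1.702, G_1 = 10^(−2.31/10) = 0.5875
  Stage 2: F_2 = 10^(3.64/10) = 2.312, G_2 = 10^(10.7/10) = 11.75
  Stage 3: F_3 = 10^(1.39/10) = 1.377, G_3 = 10^(−1.39/10) = 0.7261
  Stage 4: F_4 = 10^(8.64/10) = 7.311, G_4 = 10^(−7.71/10) = 0.1694
Friis cascade:
  F = 1.702 + (2.312 − 1)/0.5875 + (1.377 − 1)/6.902 + (7.311 − 1)/5.012 = 5.249
NF = 10 log₁₀(5.249) = 7.20 dB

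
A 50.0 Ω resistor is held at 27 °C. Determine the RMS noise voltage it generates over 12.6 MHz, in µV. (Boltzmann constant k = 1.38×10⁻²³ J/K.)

3.23 µV

T = 27 °C + 273.15 = 300.15 K
V_n = √(4kTRB)
4kTRB = 4 × 1.38×10⁻²³ × 300.15 × 5.00×10¹ × 1.26×10⁷ = 1.04×10⁻¹¹ V²
V_n = √(1.04×10⁻¹¹) = 3.23×10⁻⁶ V = 3.23 µV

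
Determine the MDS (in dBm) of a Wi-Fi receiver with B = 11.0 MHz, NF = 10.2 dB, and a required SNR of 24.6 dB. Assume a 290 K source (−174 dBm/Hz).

−68.8 dBm

Sensitivity = −174 + 10 log₁₀(B) + NF + SNR_min
= −174 + 70.41 + 10.2 + 24.6
= −68.79 dBm → −68.8 dBm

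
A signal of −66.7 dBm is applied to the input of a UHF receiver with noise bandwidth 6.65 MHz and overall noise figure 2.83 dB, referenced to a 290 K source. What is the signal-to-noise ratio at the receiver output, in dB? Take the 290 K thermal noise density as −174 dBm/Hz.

36.2 dB

Noise floor: N = −174 + 10 log₁₀(B) + NF
10 log₁₀(6.65×10⁶) = 68.23 dB
N = −174 + 68.23 + 2.83 = −102.94 dBm
SNR = P_sig − N = −66.7 − (−102.94) = 36.24 dB → 36.2 dB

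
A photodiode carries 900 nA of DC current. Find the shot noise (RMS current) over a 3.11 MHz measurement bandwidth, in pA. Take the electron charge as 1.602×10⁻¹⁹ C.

I_n = √(2qI·B)
2qI·B = 2 × 1.602×10⁻¹⁹ × 9.00×10⁻⁷ × 3.11×10⁶ = 8.97×10⁻¹⁹ A²
I_n = √(8.97×10⁻¹⁹) = 9.47×10⁻¹⁰ A = 947 pA

947 pA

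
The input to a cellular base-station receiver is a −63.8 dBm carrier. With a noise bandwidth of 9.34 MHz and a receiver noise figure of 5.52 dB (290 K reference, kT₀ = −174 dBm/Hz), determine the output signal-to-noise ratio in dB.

Noise floor: N = −174 + 10 log₁₀(B) + NF
10 log₁₀(9.34×10⁶) = 69.7 dB
N = −174 + 69.7 + 5.52 = −98.78 dBm
SNR = P_sig − N = −63.8 − (−98.78) = 34.98 dB → 35.0 dB

35.0 dB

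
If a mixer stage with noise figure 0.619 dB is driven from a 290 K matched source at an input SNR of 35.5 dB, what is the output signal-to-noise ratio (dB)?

By definition F = SNR_in/SNR_out, so in dB: SNR_out = SNR_in − NF
SNR_out = 35.5 − 0.619 = 34.881 dB

34.881 dB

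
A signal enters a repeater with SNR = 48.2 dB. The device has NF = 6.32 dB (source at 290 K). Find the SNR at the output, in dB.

By definition F = SNR_in/SNR_out, so in dB: SNR_out = SNR_in − NF
SNR_out = 48.2 − 6.32 = 41.88 dB

41.88 dB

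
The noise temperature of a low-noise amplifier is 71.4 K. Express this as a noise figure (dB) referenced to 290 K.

0.956 dB

F = 1 + T_e/T₀ = 1 + 71.4/290 = 1.24621
NF = 10 log₁₀(1.24621) = 0.956 dB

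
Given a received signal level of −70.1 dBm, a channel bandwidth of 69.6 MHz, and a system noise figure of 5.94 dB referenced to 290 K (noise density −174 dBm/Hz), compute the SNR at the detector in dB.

Noise floor: N = −174 + 10 log₁₀(B) + NF
10 log₁₀(6.96×10⁷) = 78.43 dB
N = −174 + 78.43 + 5.94 = −89.63 dBm
SNR = P_sig − N = −70.1 − (−89.63) = 19.53 dB → 19.5 dB

19.5 dB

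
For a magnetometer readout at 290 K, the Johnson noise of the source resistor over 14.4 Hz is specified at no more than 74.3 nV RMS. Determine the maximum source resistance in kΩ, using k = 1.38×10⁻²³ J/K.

Johnson–Nyquist: V_n = √(4kTRB) ⇒ R = V_n² / (4kTB)
4kTB = 4 × 1.38×10⁻²³ × 290 × 1.44×10¹ = 2.31×10⁻¹⁹
R = (7.43×10⁻⁸)² / 2.31×10⁻¹⁹ = 2.39×10⁴ Ω = 23.9 kΩ

23.9 kΩ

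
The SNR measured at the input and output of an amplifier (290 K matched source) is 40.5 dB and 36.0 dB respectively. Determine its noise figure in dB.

4.5 dB

NF (dB) = SNR_in(dB) − SNR_out(dB) when the source is at T₀
NF = 40.5 − 36.0 = 4.5 dB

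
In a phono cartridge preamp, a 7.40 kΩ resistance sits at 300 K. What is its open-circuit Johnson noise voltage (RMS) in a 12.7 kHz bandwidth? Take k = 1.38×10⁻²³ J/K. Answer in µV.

1.25 µV

V_n = √(4kTRB)
4kTRB = 4 × 1.38×10⁻²³ × 300 × 7.40×10³ × 1.27×10⁴ = 1.56×10⁻¹² V²
V_n = √(1.56×10⁻¹²) = 1.25×10⁻⁶ V = 1.25 µV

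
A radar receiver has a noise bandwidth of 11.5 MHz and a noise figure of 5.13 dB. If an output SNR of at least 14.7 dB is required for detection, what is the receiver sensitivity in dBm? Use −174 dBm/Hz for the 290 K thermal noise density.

−83.6 dBm

Sensitivity = −174 + 10 log₁₀(B) + NF + SNR_min
= −174 + 70.61 + 5.13 + 14.7
= −83.56 dBm → −83.6 dBm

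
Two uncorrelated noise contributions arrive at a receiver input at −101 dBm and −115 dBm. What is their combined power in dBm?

−100.8 dBm

Convert to linear, add, convert back:
P₁ = 7.94×10⁻¹⁴ W, P₂ = 3.16×10⁻¹⁵ W
P_tot = 8.26×10⁻¹⁴ W → 10 log₁₀(P_tot / 10⁻³) = −100.8 dBm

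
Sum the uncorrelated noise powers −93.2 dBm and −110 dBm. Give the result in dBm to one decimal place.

−93.1 dBm

Convert to linear, add, convert back:
P₁ = 4.79×10⁻¹³ W, P₂ = 1.00×10⁻¹⁴ W
P_tot = 4.89×10⁻¹³ W → 10 log₁₀(P_tot / 10⁻³) = −93.1 dBm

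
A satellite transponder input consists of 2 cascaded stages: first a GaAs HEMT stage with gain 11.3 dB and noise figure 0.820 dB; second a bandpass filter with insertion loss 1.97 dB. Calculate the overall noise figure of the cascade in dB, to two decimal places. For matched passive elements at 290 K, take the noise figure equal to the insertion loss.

Convert to linear (a loss of L dB is a gain of −L dB): F_i = 10^(NF_i/10), G_i = 10^(G_i,dB/10)
  Stage 1: F_1 = 10^(0.820/10) = 1.208, G_1 = 10^(11.3/10) = 13.49
  Stage 2: F_2 = 10^(1.97/10) = 1.574, G_2 = 10^(−1.97/10) = 0.6353
Friis cascade:
  F = 1.208 + (1.574 − 1)/13.49 = 1.250
NF = 10 log₁₀(1.250) = 0.97 dB

0.97 dB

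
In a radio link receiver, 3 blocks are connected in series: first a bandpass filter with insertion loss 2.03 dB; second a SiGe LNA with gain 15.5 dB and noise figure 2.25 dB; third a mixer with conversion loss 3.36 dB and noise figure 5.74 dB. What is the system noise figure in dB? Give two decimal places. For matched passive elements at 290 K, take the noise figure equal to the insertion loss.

4.48 dB

Convert to linear (a loss of L dB is a gain of −L dB): F_i = 10^(NF_i/10), G_i = 10^(G_i,dB/10)
  Stage 1: F_1 = 10^(2.03/10) = 1.596, G_1 = 10^(−2.03/10) = 0.6266
  Stage 2: F_2 = 10^(2.25/10) = 1.679, G_2 = 10^(15.5/10) = 35.48
  Stage 3: F_3 = 10^(5.74/10) = 3.750, G_3 = 10^(−3.36/10) = 0.4613
Friis cascade:
  F = 1.596 + (1.679 − 1)/0.6266 + (3.750 − 1)/22.23 = 2.803
NF = 10 log₁₀(2.803) = 4.48 dB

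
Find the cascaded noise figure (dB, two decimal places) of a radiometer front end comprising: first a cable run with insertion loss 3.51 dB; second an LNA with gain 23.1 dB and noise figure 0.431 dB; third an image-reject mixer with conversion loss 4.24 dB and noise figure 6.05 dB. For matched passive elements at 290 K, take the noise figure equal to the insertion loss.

4.00 dB

Convert to linear (a loss of L dB is a gain of −L dB): F_i = 10^(NF_i/10), G_i = 10^(G_i,dB/10)
  Stage 1: F_1 = 10^(3.51/10) = 2.244, G_1 = 10^(−3.51/10) = 0.4457
  Stage 2: F_2 = 10^(0.431/10) = 1.104, G_2 = 10^(23.1/10) = 204.2
  Stage 3: F_3 = 10^(6.05/10) = 4.027, G_3 = 10^(−4.24/10) = 0.3767
Friis cascade:
  F = 2.244 + (1.104 − 1)/0.4457 + (4.027 − 1)/90.99 = 2.511
NF = 10 log₁₀(2.511) = 4.00 dB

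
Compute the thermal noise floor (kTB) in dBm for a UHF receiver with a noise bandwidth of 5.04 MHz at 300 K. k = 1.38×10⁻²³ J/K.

P_n = kTB = 1.38×10⁻²³ × 300 × 5.04×10⁶ = 2.09×10⁻¹⁴ W
In dBm: 10 log₁₀(2.09×10⁻¹⁴ / 10⁻³) = −106.8 dBm

−106.8 dBm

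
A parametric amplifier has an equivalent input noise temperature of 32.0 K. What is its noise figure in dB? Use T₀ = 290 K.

0.455 dB

F = 1 + T_e/T₀ = 1 + 32.0/290 = 1.11034
NF = 10 log₁₀(1.11034) = 0.455 dB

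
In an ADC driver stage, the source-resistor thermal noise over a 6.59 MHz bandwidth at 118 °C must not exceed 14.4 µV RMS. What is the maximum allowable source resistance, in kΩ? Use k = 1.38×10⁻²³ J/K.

1.46 kΩ

T = 118 °C + 273.15 = 391.15 K
Johnson–Nyquist: V_n = √(4kTRB) ⇒ R = V_n² / (4kTB)
4kTB = 4 × 1.38×10⁻²³ × 391.15 × 6.59×10⁶ = 1.42×10⁻¹³
R = (1.44×10⁻⁵)² / 1.42×10⁻¹³ = 1.46×10³ Ω = 1.46 kΩ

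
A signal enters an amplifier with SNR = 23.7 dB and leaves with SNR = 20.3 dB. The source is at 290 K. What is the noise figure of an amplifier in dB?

NF (dB) = SNR_in(dB) − SNR_out(dB) when the source is at T₀
NF = 23.7 − 20.3 = 3.4 dB

3.4 dB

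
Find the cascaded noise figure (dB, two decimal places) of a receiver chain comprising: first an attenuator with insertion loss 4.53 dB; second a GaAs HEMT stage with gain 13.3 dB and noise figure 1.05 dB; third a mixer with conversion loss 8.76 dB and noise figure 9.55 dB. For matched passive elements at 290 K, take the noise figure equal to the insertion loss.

6.70 dB

Convert to linear (a loss of L dB is a gain of −L dB): F_i = 10^(NF_i/10), G_i = 10^(G_i,dB/10)
  Stage 1: F_1 = 10^(4.53/10) = 2.838, G_1 = 10^(−4.53/10) = 0.3524
  Stage 2: F_2 = 10^(1.05/10) = 1.274, G_2 = 10^(13.3/10) = 21.38
  Stage 3: F_3 = 10^(9.55/10) = 9.016, G_3 = 10^(−8.76/10) = 0.1330
Friis cascade:
  F = 2.838 + (1.274 − 1)/0.3524 + (9.016 − 1)/7.534 = 4.678
NF = 10 log₁₀(4.678) = 6.70 dB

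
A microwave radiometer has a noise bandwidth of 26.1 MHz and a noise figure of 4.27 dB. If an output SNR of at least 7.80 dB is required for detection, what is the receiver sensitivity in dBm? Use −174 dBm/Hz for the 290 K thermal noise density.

−87.8 dBm

Sensitivity = −174 + 10 log₁₀(B) + NF + SNR_min
= −174 + 74.17 + 4.27 + 7.80
= −87.76 dBm → −87.8 dBm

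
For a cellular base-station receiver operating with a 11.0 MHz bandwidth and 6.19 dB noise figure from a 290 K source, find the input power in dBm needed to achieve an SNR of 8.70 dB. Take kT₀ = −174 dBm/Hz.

Sensitivity = −174 + 10 log₁₀(B) + NF + SNR_min
= −174 + 70.41 + 6.19 + 8.70
= −88.70 dBm → −88.7 dBm

−88.7 dBm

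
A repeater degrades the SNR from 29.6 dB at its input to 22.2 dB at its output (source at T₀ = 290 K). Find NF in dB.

7.4 dB

NF (dB) = SNR_in(dB) − SNR_out(dB) when the source is at T₀
NF = 29.6 − 22.2 = 7.4 dB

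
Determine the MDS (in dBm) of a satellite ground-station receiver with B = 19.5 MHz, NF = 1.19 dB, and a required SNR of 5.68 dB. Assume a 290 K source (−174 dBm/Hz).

Sensitivity = −174 + 10 log₁₀(B) + NF + SNR_min
= −174 + 72.9 + 1.19 + 5.68
= −94.23 dBm → −94.2 dBm

−94.2 dBm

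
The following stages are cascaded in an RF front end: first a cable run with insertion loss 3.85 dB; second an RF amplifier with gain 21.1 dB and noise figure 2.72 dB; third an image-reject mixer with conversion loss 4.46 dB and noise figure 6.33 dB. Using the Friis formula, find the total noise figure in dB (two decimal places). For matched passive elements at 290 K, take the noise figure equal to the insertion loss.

Convert to linear (a loss of L dB is a gain of −L dB): F_i = 10^(NF_i/10), G_i = 10^(G_i,dB/10)
  Stage 1: F_1 = 10^(3.85/10) = 2.427, G_1 = 10^(−3.85/10) = 0.4121
  Stage 2: F_2 = 10^(2.72/10) = 1.871, G_2 = 10^(21.1/10) = 128.8
  Stage 3: F_3 = 10^(6.33/10) = 4.295, G_3 = 10^(−4.46/10) = 0.3581
Friis cascade:
  F = 2.427 + (1.871 − 1)/0.4121 + (4.295 − 1)/53.09 = 4.601
NF = 10 log₁₀(4.601) = 6.63 dB

6.63 dB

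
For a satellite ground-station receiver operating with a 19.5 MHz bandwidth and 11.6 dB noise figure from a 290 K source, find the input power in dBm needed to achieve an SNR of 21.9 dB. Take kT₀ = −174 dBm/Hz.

−67.6 dBm

Sensitivity = −174 + 10 log₁₀(B) + NF + SNR_min
= −174 + 72.9 + 11.6 + 21.9
= −67.6 dBm → −67.6 dBm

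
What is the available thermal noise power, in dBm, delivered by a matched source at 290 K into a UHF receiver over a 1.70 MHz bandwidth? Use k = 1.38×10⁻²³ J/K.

−111.7 dBm

P_n = kTB = 1.38×10⁻²³ × 290 × 1.70×10⁶ = 6.80×10⁻¹⁵ W
In dBm: 10 log₁₀(6.80×10⁻¹⁵ / 10⁻³) = −111.7 dBm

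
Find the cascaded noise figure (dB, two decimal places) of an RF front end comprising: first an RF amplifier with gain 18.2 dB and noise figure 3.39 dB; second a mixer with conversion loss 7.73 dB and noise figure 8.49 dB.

Convert to linear (a loss of L dB is a gain of −L dB): F_i = 10^(NF_i/10), G_i = 10^(G_i,dB/10)
  Stage 1: F_1 = 10^(3.39/10) = 2.183, G_1 = 10^(18.2/10) = 66.07
  Stage 2: F_2 = 10^(8.49/10) = 7.063, G_2 = 10^(−7.73/10) = 0.1687
Friis cascade:
  F = 2.183 + (7.063 − 1)/66.07 = 2.274
NF = 10 log₁₀(2.274) = 3.57 dB

3.57 dB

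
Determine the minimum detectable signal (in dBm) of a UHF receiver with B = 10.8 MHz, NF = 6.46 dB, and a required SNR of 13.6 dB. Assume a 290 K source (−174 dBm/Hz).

−83.6 dBm

Sensitivity = −174 + 10 log₁₀(B) + NF + SNR_min
= −174 + 70.33 + 6.46 + 13.6
= −83.61 dBm → −83.6 dBm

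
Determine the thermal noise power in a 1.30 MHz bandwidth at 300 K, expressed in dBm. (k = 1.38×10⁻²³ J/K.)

P_n = kTB = 1.38×10⁻²³ × 300 × 1.30×10⁶ = 5.38×10⁻¹⁵ W
In dBm: 10 log₁₀(5.38×10⁻¹⁵ / 10⁻³) = −112.7 dBm

−112.7 dBm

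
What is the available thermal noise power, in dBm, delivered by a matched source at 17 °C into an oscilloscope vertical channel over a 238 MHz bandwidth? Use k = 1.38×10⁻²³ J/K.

−90.2 dBm

T = 17 °C + 273.15 = 290.15 K
P_n = kTB = 1.38×10⁻²³ × 290.15 × 2.38×10⁸ = 9.53×10⁻¹³ W
In dBm: 10 log₁₀(9.53×10⁻¹³ / 10⁻³) = −90.2 dBm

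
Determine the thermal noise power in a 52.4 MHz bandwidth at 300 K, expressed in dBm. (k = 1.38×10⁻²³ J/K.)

−96.6 dBm

P_n = kTB = 1.38×10⁻²³ × 300 × 5.24×10⁷ = 2.17×10⁻¹³ W
In dBm: 10 log₁₀(2.17×10⁻¹³ / 10⁻³) = −96.6 dBm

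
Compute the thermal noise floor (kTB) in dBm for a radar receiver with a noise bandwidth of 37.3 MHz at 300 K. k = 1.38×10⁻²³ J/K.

P_n = kTB = 1.38×10⁻²³ × 300 × 3.73×10⁷ = 1.54×10⁻¹³ W
In dBm: 10 log₁₀(1.54×10⁻¹³ / 10⁻³) = −98.1 dBm

−98.1 dBm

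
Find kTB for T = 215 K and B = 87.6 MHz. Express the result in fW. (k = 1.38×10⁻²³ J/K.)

P_n = kTB = 1.38×10⁻²³ × 215 × 8.76×10⁷ = 2.60×10⁻¹³ W = 260 fW

260 fW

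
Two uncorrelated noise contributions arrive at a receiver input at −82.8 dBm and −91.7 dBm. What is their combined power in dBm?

−82.3 dBm

Convert to linear, add, convert back:
P₁ = 5.25×10⁻¹² W, P₂ = 6.76×10⁻¹³ W
P_tot = 5.92×10⁻¹² W → 10 log₁₀(P_tot / 10⁻³) = −82.3 dBm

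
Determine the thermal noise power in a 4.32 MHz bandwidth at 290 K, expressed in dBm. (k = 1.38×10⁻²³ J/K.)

−107.6 dBm

P_n = kTB = 1.38×10⁻²³ × 290 × 4.32×10⁶ = 1.73×10⁻¹⁴ W
In dBm: 10 log₁₀(1.73×10⁻¹⁴ / 10⁻³) = −107.6 dBm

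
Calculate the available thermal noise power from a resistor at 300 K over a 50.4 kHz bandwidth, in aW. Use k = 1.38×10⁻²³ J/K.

P_n = kTB = 1.38×10⁻²³ × 300 × 5.04×10⁴ = 2.09×10⁻¹⁶ W = 209 aW

209 aW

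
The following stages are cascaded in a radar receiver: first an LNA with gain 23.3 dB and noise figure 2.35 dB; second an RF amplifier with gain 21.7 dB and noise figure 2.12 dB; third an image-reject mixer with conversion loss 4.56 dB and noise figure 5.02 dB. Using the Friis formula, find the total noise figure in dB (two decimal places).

2.36 dB

Convert to linear (a loss of L dB is a gain of −L dB): F_i = 10^(NF_i/10), G_i = 10^(G_i,dB/10)
  Stage 1: F_1 = 10^(2.35/10) = 1.718, G_1 = 10^(23.3/10) = 213.8
  Stage 2: F_2 = 10^(2.12/10) = 1.629, G_2 = 10^(21.7/10) = 147.9
  Stage 3: F_3 = 10^(5.02/10) = 3.177, G_3 = 10^(−4.56/10) = 0.3499
Friis cascade:
  F = 1.718 + (1.629 − 1)/213.8 + (3.177 − 1)/3.162×10⁴ = 1.721
NF = 10 log₁₀(1.721) = 2.36 dB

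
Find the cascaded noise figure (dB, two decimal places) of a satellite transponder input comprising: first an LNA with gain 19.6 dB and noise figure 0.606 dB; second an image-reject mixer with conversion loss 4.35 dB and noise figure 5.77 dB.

0.72 dB

Convert to linear (a loss of L dB is a gain of −L dB): F_i = 10^(NF_i/10), G_i = 10^(G_i,dB/10)
  Stage 1: F_1 = 10^(0.606/10) = 1.150, G_1 = 10^(19.6/10) = 91.20
  Stage 2: F_2 = 10^(5.77/10) = 3.776, G_2 = 10^(−4.35/10) = 0.3673
Friis cascade:
  F = 1.150 + (3.776 − 1)/91.20 = 1.180
NF = 10 log₁₀(1.180) = 0.72 dB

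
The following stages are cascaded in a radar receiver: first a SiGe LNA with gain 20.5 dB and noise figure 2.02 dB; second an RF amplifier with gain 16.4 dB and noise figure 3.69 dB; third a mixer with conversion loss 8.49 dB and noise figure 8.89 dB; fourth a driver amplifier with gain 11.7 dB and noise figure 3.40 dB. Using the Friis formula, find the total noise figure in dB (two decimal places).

Convert to linear (a loss of L dB is a gain of −L dB): F_i = 10^(NF_i/10), G_i = 10^(G_i,dB/10)
  Stage 1: F_1 = 10^(2.02/10) = 1.592, G_1 = 10^(20.5/10) = 112.2
  Stage 2: F_2 = 10^(3.69/10) = 2.339, G_2 = 10^(16.4/10) = 43.65
  Stage 3: F_3 = 10^(8.89/10) = 7.745, G_3 = 10^(−8.49/10) = 0.1416
  Stage 4: F_4 = 10^(3.40/10) = 2.188, G_4 = 10^(11.7/10) = 14.79
Friis cascade:
  F = 1.592 + (2.339 − 1)/112.2 + (7.745 − 1)/4898 + (2.188 − 1)/693.4 = 1.607
NF = 10 log₁₀(1.607) = 2.06 dB

2.06 dB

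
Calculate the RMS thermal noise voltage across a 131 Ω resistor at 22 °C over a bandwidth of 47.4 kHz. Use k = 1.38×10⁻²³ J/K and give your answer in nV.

T = 22 °C + 273.15 = 295.15 K
V_n = √(4kTRB)
4kTRB = 4 × 1.38×10⁻²³ × 295.15 × 1.31×10² × 4.74×10⁴ = 1.01×10⁻¹³ V²
V_n = √(1.01×10⁻¹³) = 3.18×10⁻⁷ V = 318 nV

318 nV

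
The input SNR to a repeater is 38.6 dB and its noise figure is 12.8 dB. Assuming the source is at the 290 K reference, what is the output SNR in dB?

By definition F = SNR_in/SNR_out, so in dB: SNR_out = SNR_in − NF
SNR_out = 38.6 − 12.8 = 25.8 dB

25.8 dB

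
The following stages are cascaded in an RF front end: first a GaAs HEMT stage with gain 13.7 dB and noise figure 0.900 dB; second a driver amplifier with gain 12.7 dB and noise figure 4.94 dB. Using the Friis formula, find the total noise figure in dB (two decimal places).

1.21 dB

Convert to linear (a loss of L dB is a gain of −L dB): F_i = 10^(NF_i/10), G_i = 10^(G_i,dB/10)
  Stage 1: F_1 = 10^(0.900/10) = 1.230, G_1 = 10^(13.7/10) = 23.44
  Stage 2: F_2 = 10^(4.94/10) = 3.119, G_2 = 10^(12.7/10) = 18.62
Friis cascade:
  F = 1.230 + (3.119 − 1)/23.44 = 1.321
NF = 10 log₁₀(1.321) = 1.21 dB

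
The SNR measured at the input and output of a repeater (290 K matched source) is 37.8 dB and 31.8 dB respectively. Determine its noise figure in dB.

6.0 dB

NF (dB) = SNR_in(dB) − SNR_out(dB) when the source is at T₀
NF = 37.8 − 31.8 = 6.0 dB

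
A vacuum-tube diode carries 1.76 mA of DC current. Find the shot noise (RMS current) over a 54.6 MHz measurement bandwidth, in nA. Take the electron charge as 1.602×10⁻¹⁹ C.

175 nA

I_n = √(2qI·B)
2qI·B = 2 × 1.602×10⁻¹⁹ × 1.76×10⁻³ × 5.46×10⁷ = 3.08×10⁻¹⁴ A²
I_n = √(3.08×10⁻¹⁴) = 1.75×10⁻⁷ A = 175 nA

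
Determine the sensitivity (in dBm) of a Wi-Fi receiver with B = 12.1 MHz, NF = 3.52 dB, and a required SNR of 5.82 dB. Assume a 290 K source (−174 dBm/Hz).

−93.8 dBm

Sensitivity = −174 + 10 log₁₀(B) + NF + SNR_min
= −174 + 70.83 + 3.52 + 5.82
= −93.83 dBm → −93.8 dBm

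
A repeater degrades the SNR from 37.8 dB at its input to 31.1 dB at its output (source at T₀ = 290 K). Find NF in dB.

NF (dB) = SNR_in(dB) − SNR_out(dB) when the source is at T₀
NF = 37.8 − 31.1 = 6.7 dB

6.7 dB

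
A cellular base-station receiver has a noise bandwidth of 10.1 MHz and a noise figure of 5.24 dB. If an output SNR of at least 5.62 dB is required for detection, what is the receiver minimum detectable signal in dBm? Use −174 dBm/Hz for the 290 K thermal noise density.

−93.1 dBm

Sensitivity = −174 + 10 log₁₀(B) + NF + SNR_min
= −174 + 70.04 + 5.24 + 5.62
= −93.10 dBm → −93.1 dBm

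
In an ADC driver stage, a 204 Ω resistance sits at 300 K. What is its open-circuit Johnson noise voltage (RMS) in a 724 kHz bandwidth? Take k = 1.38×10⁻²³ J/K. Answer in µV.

V_n = √(4kTRB)
4kTRB = 4 × 1.38×10⁻²³ × 300 × 2.04×10² × 7.24×10⁵ = 2.45×10⁻¹² V²
V_n = √(2.45×10⁻¹²) = 1.56×10⁻⁶ V = 1.56 µV

1.56 µV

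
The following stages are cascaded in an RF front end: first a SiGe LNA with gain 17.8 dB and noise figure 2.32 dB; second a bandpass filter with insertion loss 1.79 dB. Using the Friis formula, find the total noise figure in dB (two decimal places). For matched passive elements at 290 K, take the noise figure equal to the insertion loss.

Convert to linear (a loss of L dB is a gain of −L dB): F_i = 10^(NF_i/10), G_i = 10^(G_i,dB/10)
  Stage 1: F_1 = 10^(2.32/10) = 1.706, G_1 = 10^(17.8/10) = 60.26
  Stage 2: F_2 = 10^(1.79/10) = 1.510, G_2 = 10^(−1.79/10) = 0.6622
Friis cascade:
  F = 1.706 + (1.510 − 1)/60.26 = 1.715
NF = 10 log₁₀(1.715) = 2.34 dB

2.34 dB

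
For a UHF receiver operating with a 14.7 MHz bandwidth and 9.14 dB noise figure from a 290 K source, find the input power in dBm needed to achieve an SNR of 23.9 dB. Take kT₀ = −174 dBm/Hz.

Sensitivity = −174 + 10 log₁₀(B) + NF + SNR_min
= −174 + 71.67 + 9.14 + 23.9
= −69.29 dBm → −69.3 dBm

−69.3 dBm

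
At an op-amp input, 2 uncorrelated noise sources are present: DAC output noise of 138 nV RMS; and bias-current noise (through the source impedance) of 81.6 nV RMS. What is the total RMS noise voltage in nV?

Uncorrelated sources add in power (mean-square): V_tot = √(ΣV_i²)
V_tot = √[(1.38×10⁻⁷)² + (8.16×10⁻⁸)²] = 1.60×10⁻⁷ V = 160 nV

160 nV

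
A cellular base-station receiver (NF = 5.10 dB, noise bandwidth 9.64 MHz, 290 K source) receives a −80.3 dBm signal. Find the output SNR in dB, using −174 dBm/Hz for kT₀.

Noise floor: N = −174 + 10 log₁₀(B) + NF
10 log₁₀(9.64×10⁶) = 69.84 dB
N = −174 + 69.84 + 5.10 = −99.06 dBm
SNR = P_sig − N = −80.3 − (−99.06) = 18.76 dB → 18.8 dB

18.8 dB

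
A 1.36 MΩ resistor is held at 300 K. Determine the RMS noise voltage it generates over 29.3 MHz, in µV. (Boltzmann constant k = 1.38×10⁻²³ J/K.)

812 µV

V_n = √(4kTRB)
4kTRB = 4 × 1.38×10⁻²³ × 300 × 1.36×10⁶ × 2.93×10⁷ = 6.60×10⁻⁷ V²
V_n = √(6.60×10⁻⁷) = 8.12×10⁻⁴ V = 812 µV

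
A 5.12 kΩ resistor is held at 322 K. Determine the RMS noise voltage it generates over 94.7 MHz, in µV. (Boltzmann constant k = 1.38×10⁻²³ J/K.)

V_n = √(4kTRB)
4kTRB = 4 × 1.38×10⁻²³ × 322 × 5.12×10³ × 9.47×10⁷ = 8.62×10⁻⁹ V²
V_n = √(8.62×10⁻⁹) = 9.28×10⁻⁵ V = 92.8 µV

92.8 µV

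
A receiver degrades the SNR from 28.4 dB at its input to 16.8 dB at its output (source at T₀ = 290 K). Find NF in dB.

NF (dB) = SNR_in(dB) − SNR_out(dB) when the source is at T₀
NF = 28.4 − 16.8 = 11.6 dB

11.6 dB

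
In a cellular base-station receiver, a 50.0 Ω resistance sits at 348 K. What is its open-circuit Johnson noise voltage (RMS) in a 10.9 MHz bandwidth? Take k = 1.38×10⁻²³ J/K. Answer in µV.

3.24 µV

V_n = √(4kTRB)
4kTRB = 4 × 1.38×10⁻²³ × 348 × 5.00×10¹ × 1.09×10⁷ = 1.05×10⁻¹¹ V²
V_n = √(1.05×10⁻¹¹) = 3.24×10⁻⁶ V = 3.24 µV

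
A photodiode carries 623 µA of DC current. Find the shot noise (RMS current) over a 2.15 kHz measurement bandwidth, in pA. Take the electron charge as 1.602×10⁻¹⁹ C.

655 pA

I_n = √(2qI·B)
2qI·B = 2 × 1.602×10⁻¹⁹ × 6.23×10⁻⁴ × 2.15×10³ = 4.29×10⁻¹⁹ A²
I_n = √(4.29×10⁻¹⁹) = 6.55×10⁻¹⁰ A = 655 pA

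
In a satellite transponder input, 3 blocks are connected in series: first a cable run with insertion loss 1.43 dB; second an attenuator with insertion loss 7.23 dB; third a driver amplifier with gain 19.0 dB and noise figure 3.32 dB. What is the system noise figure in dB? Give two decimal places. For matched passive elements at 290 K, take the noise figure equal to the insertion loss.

Convert to linear (a loss of L dB is a gain of −L dB): F_i = 10^(NF_i/10), G_i = 10^(G_i,dB/10)
  Stage 1: F_1 = 10^(1.43/10) = 1.390, G_1 = 10^(−1.43/10) = 0.7194
  Stage 2: F_2 = 10^(7.23/10) = 5.284, G_2 = 10^(−7.23/10) = 0.1892
  Stage 3: F_3 = 10^(3.32/10) = 2.148, G_3 = 10^(19.0/10) = 79.43
Friis cascade:
  F = 1.390 + (5.284 − 1)/0.7194 + (2.148 − 1)/0.1361 = 15.78
NF = 10 log₁₀(15.78) = 11.98 dB

11.98 dB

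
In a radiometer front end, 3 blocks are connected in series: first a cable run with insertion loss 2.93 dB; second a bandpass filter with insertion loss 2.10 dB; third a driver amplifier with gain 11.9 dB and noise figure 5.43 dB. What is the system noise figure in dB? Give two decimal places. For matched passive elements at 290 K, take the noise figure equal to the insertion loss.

Convert to linear (a loss of L dB is a gain of −L dB): F_i = 10^(NF_i/10), G_i = 10^(G_i,dB/10)
  Stage 1: F_1 = 10^(2.93/10) = 1.963, G_1 = 10^(−2.93/10) = 0.5093
  Stage 2: F_2 = 10^(2.10/10) = 1.622, G_2 = 10^(−2.10/10) = 0.6166
  Stage 3: F_3 = 10^(5.43/10) = 3.491, G_3 = 10^(11.9/10) = 15.49
Friis cascade:
  F = 1.963 + (1.622 − 1)/0.5093 + (3.491 − 1)/0.3141 = 11.12
NF = 10 log₁₀(11.12) = 10.46 dB

10.46 dB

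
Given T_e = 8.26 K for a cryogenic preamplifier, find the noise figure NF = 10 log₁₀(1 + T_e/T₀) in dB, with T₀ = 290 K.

0.122 dB

F = 1 + T_e/T₀ = 1 + 8.26/290 = 1.02848
NF = 10 log₁₀(1.02848) = 0.122 dB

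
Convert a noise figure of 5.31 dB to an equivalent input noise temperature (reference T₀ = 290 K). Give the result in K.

F = 10^(5.31/10) = 3.39625
T_e = (F − 1)·T₀ = (3.39625 − 1) × 290 = 695 K

695 K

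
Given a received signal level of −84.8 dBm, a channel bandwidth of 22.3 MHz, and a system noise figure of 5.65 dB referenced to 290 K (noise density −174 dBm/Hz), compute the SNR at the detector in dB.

Noise floor: N = −174 + 10 log₁₀(B) + NF
10 log₁₀(2.23×10⁷) = 73.48 dB
N = −174 + 73.48 + 5.65 = −94.87 dBm
SNR = P_sig − N = −84.8 − (−94.87) = 10.07 dB → 10.1 dB

10.1 dB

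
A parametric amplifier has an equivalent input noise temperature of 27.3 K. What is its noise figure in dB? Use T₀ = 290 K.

0.391 dB

F = 1 + T_e/T₀ = 1 + 27.3/290 = 1.09414
NF = 10 log₁₀(1.09414) = 0.391 dB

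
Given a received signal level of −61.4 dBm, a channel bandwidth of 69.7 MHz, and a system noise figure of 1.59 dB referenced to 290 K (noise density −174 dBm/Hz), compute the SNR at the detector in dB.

32.6 dB

Noise floor: N = −174 + 10 log₁₀(B) + NF
10 log₁₀(6.97×10⁷) = 78.43 dB
N = −174 + 78.43 + 1.59 = −93.98 dBm
SNR = P_sig − N = −61.4 − (−93.98) = 32.58 dB → 32.6 dB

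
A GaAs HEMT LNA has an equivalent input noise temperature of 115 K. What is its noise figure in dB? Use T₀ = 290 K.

1.45 dB

F = 1 + T_e/T₀ = 1 + 115/290 = 1.39655
NF = 10 log₁₀(1.39655) = 1.45 dB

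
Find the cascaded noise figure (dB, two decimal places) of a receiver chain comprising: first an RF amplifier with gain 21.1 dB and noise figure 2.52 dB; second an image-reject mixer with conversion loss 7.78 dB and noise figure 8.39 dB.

Convert to linear (a loss of L dB is a gain of −L dB): F_i = 10^(NF_i/10), G_i = 10^(G_i,dB/10)
  Stage 1: F_1 = 10^(2.52/10) = 1.786, G_1 = 10^(21.1/10) = 128.8
  Stage 2: F_2 = 10^(8.39/10) = 6.902, G_2 = 10^(−7.78/10) = 0.1667
Friis cascade:
  F = 1.786 + (6.902 − 1)/128.8 = 1.832
NF = 10 log₁₀(1.832) = 2.63 dB

2.63 dB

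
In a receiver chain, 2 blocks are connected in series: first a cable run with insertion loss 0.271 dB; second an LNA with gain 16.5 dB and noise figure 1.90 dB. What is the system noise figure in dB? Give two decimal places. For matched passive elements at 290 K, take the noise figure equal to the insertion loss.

2.17 dB

Convert to linear (a loss of L dB is a gain of −L dB): F_i = 10^(NF_i/10), G_i = 10^(G_i,dB/10)
  Stage 1: F_1 = 10^(0.271/10) = 1.064, G_1 = 10^(−0.271/10) = 0.9395
  Stage 2: F_2 = 10^(1.90/10) = 1.549, G_2 = 10^(16.5/10) = 44.67
Friis cascade:
  F = 1.064 + (1.549 − 1)/0.9395 = 1.649
NF = 10 log₁₀(1.649) = 2.17 dB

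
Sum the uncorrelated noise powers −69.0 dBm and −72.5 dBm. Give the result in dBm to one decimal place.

Convert to linear, add, convert back:
P₁ = 1.26×10⁻¹⁰ W, P₂ = 5.62×10⁻¹¹ W
P_tot = 1.82×10⁻¹⁰ W → 10 log₁₀(P_tot / 10⁻³) = −67.4 dBm

−67.4 dBm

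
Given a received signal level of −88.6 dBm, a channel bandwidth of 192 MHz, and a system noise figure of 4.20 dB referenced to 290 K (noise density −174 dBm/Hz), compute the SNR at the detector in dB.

−1.6 dB

Noise floor: N = −174 + 10 log₁₀(B) + NF
10 log₁₀(1.92×10⁸) = 82.83 dB
N = −174 + 82.83 + 4.20 = −86.97 dBm
SNR = P_sig − N = −88.6 − (−86.97) = −1.63 dB → −1.6 dB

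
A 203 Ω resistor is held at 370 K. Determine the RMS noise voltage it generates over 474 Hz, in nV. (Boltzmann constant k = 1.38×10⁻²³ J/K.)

V_n = √(4kTRB)
4kTRB = 4 × 1.38×10⁻²³ × 370 × 2.03×10² × 4.74×10² = 1.97×10⁻¹⁵ V²
V_n = √(1.97×10⁻¹⁵) = 4.43×10⁻⁸ V = 44.3 nV

44.3 nV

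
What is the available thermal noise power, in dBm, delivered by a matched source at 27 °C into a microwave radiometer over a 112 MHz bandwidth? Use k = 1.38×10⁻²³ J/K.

−93.3 dBm

T = 27 °C + 273.15 = 300.15 K
P_n = kTB = 1.38×10⁻²³ × 300.15 × 1.12×10⁸ = 4.64×10⁻¹³ W
In dBm: 10 log₁₀(4.64×10⁻¹³ / 10⁻³) = −93.3 dBm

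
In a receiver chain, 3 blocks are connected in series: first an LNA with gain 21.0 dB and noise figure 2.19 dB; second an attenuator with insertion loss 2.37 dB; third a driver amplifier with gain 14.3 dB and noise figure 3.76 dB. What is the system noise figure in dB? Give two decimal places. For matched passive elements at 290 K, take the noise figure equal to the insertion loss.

Convert to linear (a loss of L dB is a gain of −L dB): F_i = 10^(NF_i/10), G_i = 10^(G_i,dB/10)
  Stage 1: F_1 = 10^(2.19/10) = 1.656, G_1 = 10^(21.0/10) = 125.9
  Stage 2: F_2 = 10^(2.37/10) = 1.726, G_2 = 10^(−2.37/10) = 0.5794
  Stage 3: F_3 = 10^(3.76/10) = 2.377, G_3 = 10^(14.3/10) = 26.92
Friis cascade:
  F = 1.656 + (1.726 − 1)/125.9 + (2.377 − 1)/72.95 = 1.680
NF = 10 log₁₀(1.680) = 2.25 dB

2.25 dB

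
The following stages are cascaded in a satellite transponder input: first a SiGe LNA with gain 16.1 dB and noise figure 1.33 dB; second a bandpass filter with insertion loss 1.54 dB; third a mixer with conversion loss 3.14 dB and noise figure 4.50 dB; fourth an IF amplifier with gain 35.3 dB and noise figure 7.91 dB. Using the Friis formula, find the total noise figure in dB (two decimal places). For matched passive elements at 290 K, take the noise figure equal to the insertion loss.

2.57 dB

Convert to linear (a loss of L dB is a gain of −L dB): F_i = 10^(NF_i/10), G_i = 10^(G_i,dB/10)
  Stage 1: F_1 = 10^(1.33/10) = 1.358, G_1 = 10^(16.1/10) = 40.74
  Stage 2: F_2 = 10^(1.54/10) = 1.426, G_2 = 10^(−1.54/10) = 0.7015
  Stage 3: F_3 = 10^(4.50/10) = 2.818, G_3 = 10^(−3.14/10) = 0.4853
  Stage 4: F_4 = 10^(7.91/10) = 6.180, G_4 = 10^(35.3/10) = 3388
Friis cascade:
  F = 1.358 + (1.426 − 1)/40.74 + (2.818 − 1)/28.58 + (6.180 − 1)/13.87 = 1.806
NF = 10 log₁₀(1.806) = 2.57 dB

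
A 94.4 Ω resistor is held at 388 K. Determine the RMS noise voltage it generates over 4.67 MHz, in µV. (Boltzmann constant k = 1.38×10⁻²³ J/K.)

V_n = √(4kTRB)
4kTRB = 4 × 1.38×10⁻²³ × 388 × 9.44×10¹ × 4.67×10⁶ = 9.44×10⁻¹² V²
V_n = √(9.44×10⁻¹²) = 3.07×10⁻⁶ V = 3.07 µV

3.07 µV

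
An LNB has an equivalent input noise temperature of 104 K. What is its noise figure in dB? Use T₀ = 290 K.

1.33 dB

F = 1 + T_e/T₀ = 1 + 104/290 = 1.35862
NF = 10 log₁₀(1.35862) = 1.33 dB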